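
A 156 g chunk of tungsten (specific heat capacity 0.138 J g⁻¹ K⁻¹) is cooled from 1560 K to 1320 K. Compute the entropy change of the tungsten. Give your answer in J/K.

ΔS = -3.6 J/K

ΔS = ∫dQ_rev/T = m c ln(T₂/T₁) = 156 × 0.138 × ln(1320/1560) = -3.6 J/K.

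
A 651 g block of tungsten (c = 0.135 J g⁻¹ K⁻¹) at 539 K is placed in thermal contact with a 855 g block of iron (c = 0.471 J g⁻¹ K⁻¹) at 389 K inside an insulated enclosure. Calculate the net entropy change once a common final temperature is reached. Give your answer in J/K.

ΔS_total = 4.11 J/K

Energy balance: T_f = (m₁c₁T₁ + m₂c₂T₂)/(m₁c₁ + m₂c₂) = 415.87 K.
ΔS₁ = m₁c₁ ln(T_f/T₁) = 87.885 × ln(415.87/539) = -22.79 J/K.
ΔS₂ = m₂c₂ ln(T_f/T₂) = 402.705 × ln(415.87/389) = 26.9 J/K.
ΔS_total = -22.79 + 26.9 = 4.11 J/K.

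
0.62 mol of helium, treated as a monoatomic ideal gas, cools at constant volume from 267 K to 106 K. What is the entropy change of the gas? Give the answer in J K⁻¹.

At constant volume, ΔS = nC_V ln(T₂/T₁) with C_V = 3R/2 = 12.47 J mol⁻¹ K⁻¹.
ΔS = 0.62 × 12.47 × ln(106/267) = -7.14 J/K.

ΔS = -7.14 J/K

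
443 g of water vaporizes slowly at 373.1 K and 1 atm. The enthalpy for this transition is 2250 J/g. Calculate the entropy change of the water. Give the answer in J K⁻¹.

ΔS = 2670 J/K

Heat absorbed by the substance: Q = mL = 443 × 2250 = 996750 J.
At constant T, ΔS = Q_rev/T = 996750 / 373.1 = 2670 J/K.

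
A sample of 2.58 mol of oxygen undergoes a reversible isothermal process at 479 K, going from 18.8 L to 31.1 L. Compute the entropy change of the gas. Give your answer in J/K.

ΔS_gas = 10.8 J/K

For an isothermal ideal gas ΔS_gas = nR ln(V₂/V₁) = 2.58 × 8.314 × ln(31.1/18.8) = 10.8 J/K.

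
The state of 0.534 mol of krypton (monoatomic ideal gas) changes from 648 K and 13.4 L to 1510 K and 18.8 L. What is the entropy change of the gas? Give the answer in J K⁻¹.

ΔS = 7.14 J/K

Entropy is a state function: ΔS = nC_V ln(T₂/T₁) + nR ln(V₂/V₁), with C_V = 3R/2 = 12.47 J mol⁻¹ K⁻¹ for a monoatomic ideal gas.
ΔS = 0.534 × [12.47 × ln(1510/648) + 8.314 × ln(18.8/13.4)] = 7.14 J/K.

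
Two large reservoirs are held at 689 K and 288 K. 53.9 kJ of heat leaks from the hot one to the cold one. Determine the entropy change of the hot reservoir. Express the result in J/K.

ΔS_hot = -78.2 J/K

The hot reservoir loses heat Q, so ΔS_hot = −Q/T_H = −53900/689 = -78.2 J/K.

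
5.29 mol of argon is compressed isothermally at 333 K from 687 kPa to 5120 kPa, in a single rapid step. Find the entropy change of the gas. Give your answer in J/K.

Entropy is a state function, so ΔS_gas depends only on the end states.
For an isothermal ideal gas ΔS_gas = nR ln(P₁/P₂) = 5.29 × 8.314 × ln(687/5120) = -88.3 J/K.

ΔS_gas = -88.3 J/K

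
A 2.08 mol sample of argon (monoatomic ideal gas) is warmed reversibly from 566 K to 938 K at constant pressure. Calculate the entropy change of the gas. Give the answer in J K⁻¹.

ΔS = 21.8 J/K

At constant pressure, ΔS = nC_p ln(T₂/T₁) with C_p = 5R/2 = 20.79 J mol⁻¹ K⁻¹.
ΔS = 2.08 × 20.79 × ln(938/566) = 21.8 J/K.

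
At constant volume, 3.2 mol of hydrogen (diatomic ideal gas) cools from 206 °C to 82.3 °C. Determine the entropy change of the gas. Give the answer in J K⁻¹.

ΔS = -19.9 J/K

In kelvin: T₁ = 479.15 K, T₂ = 355.45 K. At constant volume, ΔS = nC_V ln(T₂/T₁) with C_V = 5R/2 = 20.79 J mol⁻¹ K⁻¹.
ΔS = 3.2 × 20.79 × ln(355.45/479.15) = -19.9 J/K.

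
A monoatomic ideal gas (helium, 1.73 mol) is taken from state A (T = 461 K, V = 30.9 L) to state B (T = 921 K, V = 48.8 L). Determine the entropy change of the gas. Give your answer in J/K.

Entropy is a state function: ΔS = nC_V ln(T₂/T₁) + nR ln(V₂/V₁), with C_V = 3R/2 = 12.47 J mol⁻¹ K⁻¹ for a monoatomic ideal gas.
ΔS = 1.73 × [12.47 × ln(921/461) + 8.314 × ln(48.8/30.9)] = 21.5 J/K.

ΔS = 21.5 J/K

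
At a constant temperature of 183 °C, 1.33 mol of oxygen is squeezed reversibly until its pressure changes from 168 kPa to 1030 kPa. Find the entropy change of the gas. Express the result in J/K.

For an isothermal ideal gas ΔS_gas = nR ln(P₁/P₂) = 1.33 × 8.314 × ln(168/1030) = -20.1 J/K.

ΔS_gas = -20.1 J/K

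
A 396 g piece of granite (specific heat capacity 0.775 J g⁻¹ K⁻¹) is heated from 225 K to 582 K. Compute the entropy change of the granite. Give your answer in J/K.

ΔS = 292 J/K

ΔS = ∫dQ_rev/T = m c ln(T₂/T₁) = 396 × 0.775 × ln(582/225) = 292 J/K.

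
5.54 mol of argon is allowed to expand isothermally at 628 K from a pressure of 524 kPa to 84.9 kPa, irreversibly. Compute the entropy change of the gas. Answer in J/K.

Entropy is a state function, so ΔS_gas depends only on the end states.
For an isothermal ideal gas ΔS_gas = nR ln(P₁/P₂) = 5.54 × 8.314 × ln(524/84.9) = 83.8 J/K.

ΔS_gas = 83.8 J/K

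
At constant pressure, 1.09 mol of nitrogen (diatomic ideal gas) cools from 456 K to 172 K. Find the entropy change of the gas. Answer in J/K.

At constant pressure, ΔS = nC_p ln(T₂/T₁) with C_p = 7R/2 = 29.1 J mol⁻¹ K⁻¹.
ΔS = 1.09 × 29.1 × ln(172/456) = -30.9 J/K.

ΔS = -30.9 J/K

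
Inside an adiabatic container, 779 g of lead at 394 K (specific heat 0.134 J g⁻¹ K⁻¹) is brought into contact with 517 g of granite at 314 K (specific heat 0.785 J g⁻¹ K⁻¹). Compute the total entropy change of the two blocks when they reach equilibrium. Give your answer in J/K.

Energy balance: T_f = (m₁c₁T₁ + m₂c₂T₂)/(m₁c₁ + m₂c₂) = 330.37 K.
ΔS₁ = m₁c₁ ln(T_f/T₁) = 104.386 × ln(330.37/394) = -18.39 J/K.
ΔS₂ = m₂c₂ ln(T_f/T₂) = 405.845 × ln(330.37/314) = 20.62 J/K.
ΔS_total = -18.39 + 20.62 = 2.23 J/K.

ΔS_total = 2.23 J/K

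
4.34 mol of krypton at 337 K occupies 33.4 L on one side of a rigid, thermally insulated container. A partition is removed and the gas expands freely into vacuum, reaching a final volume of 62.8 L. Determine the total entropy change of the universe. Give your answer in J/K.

No heat is exchanged and no work is done, so the ideal-gas temperature stays constant.
Entropy is a state function; using a reversible isothermal path, ΔS_gas = nR ln(V₂/V₁) = 4.34 × 8.314 × ln(62.8/33.4) = 22.8 J/K.
The insulated surroundings exchange no heat, so ΔS_surr = 0 and ΔS_universe = ΔS_gas.

ΔS_universe = 22.8 J/K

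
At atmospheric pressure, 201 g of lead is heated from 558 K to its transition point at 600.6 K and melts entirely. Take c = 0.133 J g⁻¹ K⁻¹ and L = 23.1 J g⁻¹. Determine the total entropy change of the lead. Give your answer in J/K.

Warming step: ΔS₁ = m c ln(T_tr/T_i) = 201 × 0.133 × ln(600.6/558) = 1.967 J/K.
Phase change: ΔS₂ = +mL/T_tr = 201 × 23.1 / 600.6 = 7.731 J/K.
ΔS_total = (1.967) + (7.731) = 9.7 J/K.

ΔS = 9.7 J/K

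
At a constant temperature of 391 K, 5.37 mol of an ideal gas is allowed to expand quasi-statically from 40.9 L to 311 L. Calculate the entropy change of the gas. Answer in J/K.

ΔS_gas = 90.6 J/K

For an isothermal ideal gas ΔS_gas = nR ln(V₂/V₁) = 5.37 × 8.314 × ln(311/40.9) = 90.6 J/K.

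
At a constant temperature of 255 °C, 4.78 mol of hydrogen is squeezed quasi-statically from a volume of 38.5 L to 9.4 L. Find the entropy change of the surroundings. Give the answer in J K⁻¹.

For an isothermal ideal gas ΔS_gas = nR ln(V₂/V₁) = 4.78 × 8.314 × ln(9.4/38.5) = -56 J/K.
The process is reversible, so ΔS_surr = −ΔS_gas = 56 J/K and ΔS_universe = 0.

ΔS_surr = 56 J/K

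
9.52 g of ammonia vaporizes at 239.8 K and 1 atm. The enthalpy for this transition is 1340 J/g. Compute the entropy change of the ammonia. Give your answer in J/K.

Heat absorbed by the substance: Q = mL = 9.52 × 1340 = 12756.8 J.
At constant T, ΔS = Q_rev/T = 12756.8 / 239.8 = 53.2 J/K.

ΔS = 53.2 J/K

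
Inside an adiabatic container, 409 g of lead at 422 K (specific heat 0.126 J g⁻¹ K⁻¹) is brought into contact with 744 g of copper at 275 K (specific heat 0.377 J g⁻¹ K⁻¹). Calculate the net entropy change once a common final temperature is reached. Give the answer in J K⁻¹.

Energy balance: T_f = (m₁c₁T₁ + m₂c₂T₂)/(m₁c₁ + m₂c₂) = 297.82 K.
ΔS₁ = m₁c₁ ln(T_f/T₁) = 51.534 × ln(297.82/422) = -17.96 J/K.
ΔS₂ = m₂c₂ ln(T_f/T₂) = 280.488 × ln(297.82/275) = 22.36 J/K.
ΔS_total = -17.96 + 22.36 = 4.4 J/K.

ΔS_total = 4.4 J/K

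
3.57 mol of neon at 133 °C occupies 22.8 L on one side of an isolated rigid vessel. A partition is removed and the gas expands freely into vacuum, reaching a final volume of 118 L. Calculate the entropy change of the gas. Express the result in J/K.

For an ideal gas in free expansion Q = 0 and W = 0, so T is unchanged.
Entropy is a state function; using a reversible isothermal path, ΔS_gas = nR ln(V₂/V₁) = 3.57 × 8.314 × ln(118/22.8) = 48.8 J/K.

ΔS_gas = 48.8 J/K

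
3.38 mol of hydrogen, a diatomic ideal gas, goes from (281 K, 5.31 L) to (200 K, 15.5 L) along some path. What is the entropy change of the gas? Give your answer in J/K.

Entropy is a state function: ΔS = nC_V ln(T₂/T₁) + nR ln(V₂/V₁), with C_V = 5R/2 = 20.79 J mol⁻¹ K⁻¹ for a diatomic ideal gas.
ΔS = 3.38 × [20.79 × ln(200/281) + 8.314 × ln(15.5/5.31)] = 6.21 J/K.

ΔS = 6.21 J/K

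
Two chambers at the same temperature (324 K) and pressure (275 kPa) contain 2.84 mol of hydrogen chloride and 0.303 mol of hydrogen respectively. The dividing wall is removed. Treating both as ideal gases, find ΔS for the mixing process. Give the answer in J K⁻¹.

Mole fractions: x_A = 2.84/3.14 = 0.904, x_B = 0.0964.
ΔS_mix = −R(n_A ln x_A + n_B ln x_B) = −8.314 × (2.84 ln 0.904 + 0.303 ln 0.0964) = 8.29 J/K.

ΔS_mix = 8.29 J/K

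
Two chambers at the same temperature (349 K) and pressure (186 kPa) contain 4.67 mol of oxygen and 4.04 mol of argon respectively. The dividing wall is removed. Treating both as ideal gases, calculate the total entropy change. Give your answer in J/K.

ΔS_mix = 50 J/K

Mole fractions: x_A = 4.67/8.71 = 0.536, x_B = 0.464.
ΔS_mix = −R(n_A ln x_A + n_B ln x_B) = −8.314 × (4.67 ln 0.536 + 4.04 ln 0.464) = 50 J/K.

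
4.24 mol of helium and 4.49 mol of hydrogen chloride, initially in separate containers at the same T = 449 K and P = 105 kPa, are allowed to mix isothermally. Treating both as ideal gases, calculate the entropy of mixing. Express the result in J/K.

Mole fractions: x_A = 4.24/8.73 = 0.486, x_B = 0.514.
ΔS_mix = −R(n_A ln x_A + n_B ln x_B) = −8.314 × (4.24 ln 0.486 + 4.49 ln 0.514) = 50.3 J/K.

ΔS_mix = 50.3 J/K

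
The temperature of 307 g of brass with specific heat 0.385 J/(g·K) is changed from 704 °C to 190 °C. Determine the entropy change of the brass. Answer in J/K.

In kelvin: T₁ = 977.15 K, T₂ = 463.15 K. ΔS = ∫dQ_rev/T = m c ln(T₂/T₁) = 307 × 0.385 × ln(463.15/977.15) = -88.2 J/K.

ΔS = -88.2 J/K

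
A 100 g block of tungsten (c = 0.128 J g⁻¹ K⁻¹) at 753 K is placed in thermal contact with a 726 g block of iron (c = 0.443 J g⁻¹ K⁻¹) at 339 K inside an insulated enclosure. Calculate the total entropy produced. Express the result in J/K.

Energy balance: T_f = (m₁c₁T₁ + m₂c₂T₂)/(m₁c₁ + m₂c₂) = 354.85 K.
ΔS₁ = m₁c₁ ln(T_f/T₁) = 12.8 × ln(354.85/753) = -9.63 J/K.
ΔS₂ = m₂c₂ ln(T_f/T₂) = 321.618 × ln(354.85/339) = 14.69 J/K.
ΔS_total = -9.63 + 14.69 = 5.06 J/K.

ΔS_total = 5.06 J/K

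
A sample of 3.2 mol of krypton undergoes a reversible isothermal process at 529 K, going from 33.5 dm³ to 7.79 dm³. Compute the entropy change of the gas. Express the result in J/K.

ΔS_gas = -38.8 J/K

For an isothermal ideal gas ΔS_gas = nR ln(V₂/V₁) = 3.2 × 8.314 × ln(7.79/33.5) = -38.8 J/K.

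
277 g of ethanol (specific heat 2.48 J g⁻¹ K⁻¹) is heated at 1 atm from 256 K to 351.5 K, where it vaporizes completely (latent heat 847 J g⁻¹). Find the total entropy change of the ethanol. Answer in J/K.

Warming step: ΔS₁ = m c ln(T_tr/T_i) = 277 × 2.48 × ln(351.5/256) = 217.8 J/K.
Phase change: ΔS₂ = +mL/T_tr = 277 × 847 / 351.5 = 667.5 J/K.
ΔS_total = (217.8) + (667.5) = 885 J/K.

ΔS = 885 J/K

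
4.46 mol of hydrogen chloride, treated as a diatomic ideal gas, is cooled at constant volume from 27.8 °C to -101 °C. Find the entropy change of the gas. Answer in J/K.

ΔS = -51.8 J/K

In kelvin: T₁ = 300.95 K, T₂ = 172.15 K. At constant volume, ΔS = nC_V ln(T₂/T₁) with C_V = 5R/2 = 20.79 J mol⁻¹ K⁻¹.
ΔS = 4.46 × 20.79 × ln(172.15/300.95) = -51.8 J/K.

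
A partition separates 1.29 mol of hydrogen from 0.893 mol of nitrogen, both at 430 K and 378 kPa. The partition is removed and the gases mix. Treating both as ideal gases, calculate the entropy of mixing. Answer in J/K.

ΔS_mix = 12.3 J/K

Mole fractions: x_A = 1.29/2.18 = 0.591, x_B = 0.409.
ΔS_mix = −R(n_A ln x_A + n_B ln x_B) = −8.314 × (1.29 ln 0.591 + 0.893 ln 0.409) = 12.3 J/K.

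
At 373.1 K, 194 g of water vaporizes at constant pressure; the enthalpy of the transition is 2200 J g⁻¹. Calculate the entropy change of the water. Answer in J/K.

ΔS = 1140 J/K

Heat absorbed by the substance: Q = mL = 194 × 2200 = 426800 J.
At constant T, ΔS = Q_rev/T = 426800 / 373.1 = 1140 J/K.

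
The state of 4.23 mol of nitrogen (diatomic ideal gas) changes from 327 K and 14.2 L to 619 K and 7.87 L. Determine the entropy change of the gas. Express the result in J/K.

Entropy is a state function: ΔS = nC_V ln(T₂/T₁) + nR ln(V₂/V₁), with C_V = 5R/2 = 20.79 J mol⁻¹ K⁻¹ for a diatomic ideal gas.
ΔS = 4.23 × [20.79 × ln(619/327) + 8.314 × ln(7.87/14.2)] = 35.4 J/K.

ΔS = 35.4 J/K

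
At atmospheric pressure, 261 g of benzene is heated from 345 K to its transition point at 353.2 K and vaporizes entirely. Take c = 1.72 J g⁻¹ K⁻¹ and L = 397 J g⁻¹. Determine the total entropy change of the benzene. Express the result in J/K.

Warming step: ΔS₁ = m c ln(T_tr/T_i) = 261 × 1.72 × ln(353.2/345) = 10.55 J/K.
Phase change: ΔS₂ = +mL/T_tr = 261 × 397 / 353.2 = 293.4 J/K.
ΔS_total = (10.55) + (293.4) = 304 J/K.

ΔS = 304 J/K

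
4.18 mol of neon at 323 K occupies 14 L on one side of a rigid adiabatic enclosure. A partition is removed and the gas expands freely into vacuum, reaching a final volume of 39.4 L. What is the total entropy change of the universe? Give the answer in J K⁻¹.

For an ideal gas in free expansion Q = 0 and W = 0, so T is unchanged.
Entropy is a state function; using a reversible isothermal path, ΔS_gas = nR ln(V₂/V₁) = 4.18 × 8.314 × ln(39.4/14) = 36 J/K.
The insulated surroundings exchange no heat, so ΔS_surr = 0 and ΔS_universe = ΔS_gas.

ΔS_universe = 36 J/K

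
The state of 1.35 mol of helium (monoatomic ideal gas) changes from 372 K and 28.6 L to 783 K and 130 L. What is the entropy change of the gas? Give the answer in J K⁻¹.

ΔS = 29.5 J/K

Entropy is a state function: ΔS = nC_V ln(T₂/T₁) + nR ln(V₂/V₁), with C_V = 3R/2 = 12.47 J mol⁻¹ K⁻¹ for a monoatomic ideal gas.
ΔS = 1.35 × [12.47 × ln(783/372) + 8.314 × ln(130/28.6)] = 29.5 J/K.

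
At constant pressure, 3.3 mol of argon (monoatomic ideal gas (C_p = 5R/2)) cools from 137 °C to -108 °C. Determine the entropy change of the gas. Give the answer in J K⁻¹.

ΔS = -62.4 J/K

In kelvin: T₁ = 410.15 K, T₂ = 165.15 K. At constant pressure, ΔS = nC_p ln(T₂/T₁) with C_p = 5R/2 = 20.79 J mol⁻¹ K⁻¹.
ΔS = 3.3 × 20.79 × ln(165.15/410.15) = -62.4 J/K.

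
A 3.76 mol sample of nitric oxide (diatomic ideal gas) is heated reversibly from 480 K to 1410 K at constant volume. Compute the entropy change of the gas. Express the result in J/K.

ΔS = 84.2 J/K

At constant volume, ΔS = nC_V ln(T₂/T₁) with C_V = 5R/2 = 20.79 J mol⁻¹ K⁻¹.
ΔS = 3.76 × 20.79 × ln(1410/480) = 84.2 J/K.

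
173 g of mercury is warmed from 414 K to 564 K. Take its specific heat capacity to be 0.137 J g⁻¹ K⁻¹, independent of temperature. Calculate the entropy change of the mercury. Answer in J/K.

ΔS = ∫dQ_rev/T = m c ln(T₂/T₁) = 173 × 0.137 × ln(564/414) = 7.33 J/K.

ΔS = 7.33 J/K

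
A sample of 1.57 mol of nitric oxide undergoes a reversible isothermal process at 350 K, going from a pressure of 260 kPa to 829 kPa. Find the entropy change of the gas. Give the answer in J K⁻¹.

For an isothermal ideal gas ΔS_gas = nR ln(P₁/P₂) = 1.57 × 8.314 × ln(260/829) = -15.1 J/K.

ΔS_gas = -15.1 J/K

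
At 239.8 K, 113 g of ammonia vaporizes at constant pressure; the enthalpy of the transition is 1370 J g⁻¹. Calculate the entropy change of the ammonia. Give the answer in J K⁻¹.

ΔS = 646 J/K

Heat absorbed by the substance: Q = mL = 113 × 1370 = 154810 J.
At constant T, ΔS = Q_rev/T = 154810 / 239.8 = 646 J/K.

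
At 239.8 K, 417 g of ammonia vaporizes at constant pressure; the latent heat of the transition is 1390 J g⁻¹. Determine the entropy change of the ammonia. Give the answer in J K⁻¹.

ΔS = 2420 J/K

Heat absorbed by the substance: Q = mL = 417 × 1390 = 579630 J.
At constant T, ΔS = Q_rev/T = 579630 / 239.8 = 2420 J/K.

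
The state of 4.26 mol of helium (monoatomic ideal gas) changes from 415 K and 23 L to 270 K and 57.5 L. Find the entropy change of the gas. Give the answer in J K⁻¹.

Entropy is a state function: ΔS = nC_V ln(T₂/T₁) + nR ln(V₂/V₁), with C_V = 3R/2 = 12.47 J mol⁻¹ K⁻¹ for a monoatomic ideal gas.
ΔS = 4.26 × [12.47 × ln(270/415) + 8.314 × ln(57.5/23)] = 9.62 J/K.

ΔS = 9.62 J/K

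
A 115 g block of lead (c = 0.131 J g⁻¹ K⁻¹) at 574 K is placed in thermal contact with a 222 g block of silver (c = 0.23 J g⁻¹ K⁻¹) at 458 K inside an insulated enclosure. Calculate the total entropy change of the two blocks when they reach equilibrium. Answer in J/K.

Energy balance: T_f = (m₁c₁T₁ + m₂c₂T₂)/(m₁c₁ + m₂c₂) = 484.43 K.
ΔS₁ = m₁c₁ ln(T_f/T₁) = 15.065 × ln(484.43/574) = -2.556 J/K.
ΔS₂ = m₂c₂ ln(T_f/T₂) = 51.06 × ln(484.43/458) = 2.864 J/K.
ΔS_total = -2.556 + 2.864 = 0.308 J/K.

ΔS_total = 0.308 J/K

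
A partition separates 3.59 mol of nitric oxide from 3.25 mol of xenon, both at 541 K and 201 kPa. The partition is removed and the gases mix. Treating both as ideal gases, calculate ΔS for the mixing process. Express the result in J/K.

Mole fractions: x_A = 3.59/6.84 = 0.525, x_B = 0.475.
ΔS_mix = −R(n_A ln x_A + n_B ln x_B) = −8.314 × (3.59 ln 0.525 + 3.25 ln 0.475) = 39.3 J/K.

ΔS_mix = 39.3 J/K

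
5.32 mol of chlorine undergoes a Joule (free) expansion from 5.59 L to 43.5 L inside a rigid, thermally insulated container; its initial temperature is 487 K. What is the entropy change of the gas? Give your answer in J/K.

No heat is exchanged and no work is done, so the ideal-gas temperature stays constant.
Entropy is a state function; using a reversible isothermal path, ΔS_gas = nR ln(V₂/V₁) = 5.32 × 8.314 × ln(43.5/5.59) = 90.8 J/K.

ΔS_gas = 90.8 J/K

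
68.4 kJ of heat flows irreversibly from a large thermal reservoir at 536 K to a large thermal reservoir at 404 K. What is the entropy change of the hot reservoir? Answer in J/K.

The hot reservoir loses heat Q, so ΔS_hot = −Q/T_H = −68400/536 = -128 J/K.

ΔS_hot = -128 J/K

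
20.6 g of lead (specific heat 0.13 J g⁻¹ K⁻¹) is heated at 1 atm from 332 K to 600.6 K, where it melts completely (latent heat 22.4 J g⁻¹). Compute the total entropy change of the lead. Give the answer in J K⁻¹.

ΔS = 2.36 J/K

Warming step: ΔS₁ = m c ln(T_tr/T_i) = 20.6 × 0.13 × ln(600.6/332) = 1.588 J/K.
Phase change: ΔS₂ = +mL/T_tr = 20.6 × 22.4 / 600.6 = 0.7683 J/K.
ΔS_total = (1.588) + (0.7683) = 2.36 J/K.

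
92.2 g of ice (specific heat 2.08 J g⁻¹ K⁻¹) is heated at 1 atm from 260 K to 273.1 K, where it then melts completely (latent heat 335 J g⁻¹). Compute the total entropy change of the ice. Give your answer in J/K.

Warming step: ΔS₁ = m c ln(T_tr/T_i) = 92.2 × 2.08 × ln(273.1/260) = 9.427 J/K.
Phase change: ΔS₂ = +mL/T_tr = 92.2 × 335 / 273.1 = 113.1 J/K.
ΔS_total = (9.427) + (113.1) = 123 J/K.

ΔS = 123 J/K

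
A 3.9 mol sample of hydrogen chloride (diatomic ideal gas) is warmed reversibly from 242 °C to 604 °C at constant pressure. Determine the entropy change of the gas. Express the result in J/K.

ΔS = 60.4 J/K

In kelvin: T₁ = 515.15 K, T₂ = 877.15 K. At constant pressure, ΔS = nC_p ln(T₂/T₁) with C_p = 7R/2 = 29.1 J mol⁻¹ K⁻¹.
ΔS = 3.9 × 29.1 × ln(877.15/515.15) = 60.4 J/K.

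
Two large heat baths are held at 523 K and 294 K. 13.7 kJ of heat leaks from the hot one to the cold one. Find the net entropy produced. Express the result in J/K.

ΔS_total = 20.4 J/K

ΔS_hot = −Q/T_H = −13700/523 = -26.2 J/K and ΔS_cold = +Q/T_C = 13700/294 = 46.6 J/K.
ΔS_total = -26.2 + 46.6 = 20.4 J/K, positive as the second law requires.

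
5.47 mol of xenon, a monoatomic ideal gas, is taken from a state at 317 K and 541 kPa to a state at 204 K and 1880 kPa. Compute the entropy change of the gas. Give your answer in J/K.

ΔS = nC_p ln(T₂/T₁) − nR ln(P₂/P₁), with C_p = 5R/2 = 20.79 J mol⁻¹ K⁻¹ for a monoatomic ideal gas.
ΔS = 5.47 × [20.79 × ln(204/317) − 8.314 × ln(1880/541)] = -107 J/K.

ΔS = -107 J/K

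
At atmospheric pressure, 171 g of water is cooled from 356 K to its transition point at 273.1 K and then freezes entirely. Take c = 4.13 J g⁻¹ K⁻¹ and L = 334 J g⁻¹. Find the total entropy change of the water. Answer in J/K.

ΔS = -396 J/K

Cooling step: ΔS₁ = m c ln(T_tr/T_i) = 171 × 4.13 × ln(273.1/356) = -187.2 J/K.
Phase change: ΔS₂ = −mL/T_tr = −171 × 334 / 273.1 = -209.1 J/K.
ΔS_total = (-187.2) + (-209.1) = -396 J/K.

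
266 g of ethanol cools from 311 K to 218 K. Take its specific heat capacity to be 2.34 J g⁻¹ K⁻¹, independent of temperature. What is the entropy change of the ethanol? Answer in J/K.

ΔS = ∫dQ_rev/T = m c ln(T₂/T₁) = 266 × 2.34 × ln(218/311) = -221 J/K.

ΔS = -221 J/K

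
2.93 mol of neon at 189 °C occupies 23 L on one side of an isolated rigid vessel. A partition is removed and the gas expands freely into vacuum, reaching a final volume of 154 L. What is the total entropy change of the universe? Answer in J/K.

ΔS_universe = 46.3 J/K

For an ideal gas in free expansion Q = 0 and W = 0, so T is unchanged.
Entropy is a state function; using a reversible isothermal path, ΔS_gas = nR ln(V₂/V₁) = 2.93 × 8.314 × ln(154/23) = 46.3 J/K.
The insulated surroundings exchange no heat, so ΔS_surr = 0 and ΔS_universe = ΔS_gas.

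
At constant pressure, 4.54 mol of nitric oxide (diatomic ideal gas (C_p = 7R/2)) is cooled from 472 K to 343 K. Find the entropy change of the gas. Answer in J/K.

At constant pressure, ΔS = nC_p ln(T₂/T₁) with C_p = 7R/2 = 29.1 J mol⁻¹ K⁻¹.
ΔS = 4.54 × 29.1 × ln(343/472) = -42.2 J/K.

ΔS = -42.2 J/K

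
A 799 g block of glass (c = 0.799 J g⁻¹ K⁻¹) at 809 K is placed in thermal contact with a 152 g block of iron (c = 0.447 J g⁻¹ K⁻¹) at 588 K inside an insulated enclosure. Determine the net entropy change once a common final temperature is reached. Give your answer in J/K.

ΔS_total = 2.87 J/K

Energy balance: T_f = (m₁c₁T₁ + m₂c₂T₂)/(m₁c₁ + m₂c₂) = 787.74 K.
ΔS₁ = m₁c₁ ln(T_f/T₁) = 638.401 × ln(787.74/809) = -17 J/K.
ΔS₂ = m₂c₂ ln(T_f/T₂) = 67.944 × ln(787.74/588) = 19.87 J/K.
ΔS_total = -17 + 19.87 = 2.87 J/K.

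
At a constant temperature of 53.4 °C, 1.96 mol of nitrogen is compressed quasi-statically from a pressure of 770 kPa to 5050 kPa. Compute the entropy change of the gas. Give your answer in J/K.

For an isothermal ideal gas ΔS_gas = nR ln(P₁/P₂) = 1.96 × 8.314 × ln(770/5050) = -30.6 J/K.

ΔS_gas = -30.6 J/K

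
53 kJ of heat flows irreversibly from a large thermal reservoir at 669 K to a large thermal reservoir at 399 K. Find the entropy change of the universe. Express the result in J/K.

ΔS_hot = −Q/T_H = −53000/669 = -79.22 J/K and ΔS_cold = +Q/T_C = 53000/399 = 132.8 J/K.
ΔS_total = -79.22 + 132.8 = 53.6 J/K, positive as the second law requires.

ΔS_total = 53.6 J/K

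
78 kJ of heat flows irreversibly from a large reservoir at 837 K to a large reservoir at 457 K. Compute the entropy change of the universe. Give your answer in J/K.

ΔS_total = 77.5 J/K

ΔS_hot = −Q/T_H = −78000/837 = -93.19 J/K and ΔS_cold = +Q/T_C = 78000/457 = 170.7 J/K.
ΔS_total = -93.19 + 170.7 = 77.5 J/K, positive as the second law requires.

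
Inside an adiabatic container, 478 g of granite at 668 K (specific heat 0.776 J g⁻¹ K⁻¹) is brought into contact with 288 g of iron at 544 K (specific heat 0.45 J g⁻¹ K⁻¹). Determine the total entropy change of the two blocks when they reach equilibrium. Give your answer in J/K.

ΔS_total = 1.96 J/K

Energy balance: T_f = (m₁c₁T₁ + m₂c₂T₂)/(m₁c₁ + m₂c₂) = 635.89 K.
ΔS₁ = m₁c₁ ln(T_f/T₁) = 370.928 × ln(635.89/668) = -18.27 J/K.
ΔS₂ = m₂c₂ ln(T_f/T₂) = 129.6 × ln(635.89/544) = 20.23 J/K.
ΔS_total = -18.27 + 20.23 = 1.96 J/K.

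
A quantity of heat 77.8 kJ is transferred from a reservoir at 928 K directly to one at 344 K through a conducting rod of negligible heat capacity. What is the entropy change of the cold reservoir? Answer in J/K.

ΔS_cold = 226 J/K

The cold reservoir gains heat Q, so ΔS_cold = +Q/T_C = 77800/344 = 226 J/K.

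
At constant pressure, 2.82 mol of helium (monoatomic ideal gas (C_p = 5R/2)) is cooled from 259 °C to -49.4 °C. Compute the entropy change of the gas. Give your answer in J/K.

ΔS = -50.8 J/K

In kelvin: T₁ = 532.15 K, T₂ = 223.75 K. At constant pressure, ΔS = nC_p ln(T₂/T₁) with C_p = 5R/2 = 20.79 J mol⁻¹ K⁻¹.
ΔS = 2.82 × 20.79 × ln(223.75/532.15) = -50.8 J/K.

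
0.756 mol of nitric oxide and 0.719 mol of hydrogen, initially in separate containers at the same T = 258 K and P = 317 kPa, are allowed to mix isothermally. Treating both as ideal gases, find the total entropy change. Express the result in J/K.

ΔS_mix = 8.5 J/K

Mole fractions: x_A = 0.756/1.48 = 0.513, x_B = 0.487.
ΔS_mix = −R(n_A ln x_A + n_B ln x_B) = −8.314 × (0.756 ln 0.513 + 0.719 ln 0.487) = 8.5 J/K.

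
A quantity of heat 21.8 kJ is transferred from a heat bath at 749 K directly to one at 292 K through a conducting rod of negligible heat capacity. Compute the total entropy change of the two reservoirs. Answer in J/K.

ΔS_total = 45.6 J/K

ΔS_hot = −Q/T_H = −21800/749 = -29.105 J/K and ΔS_cold = +Q/T_C = 21800/292 = 74.658 J/K.
ΔS_total = -29.105 + 74.658 = 45.6 J/K, positive as the second law requires.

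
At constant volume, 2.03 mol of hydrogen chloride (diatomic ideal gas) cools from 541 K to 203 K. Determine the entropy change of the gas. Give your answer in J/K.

ΔS = -41.4 J/K

At constant volume, ΔS = nC_V ln(T₂/T₁) with C_V = 5R/2 = 20.79 J mol⁻¹ K⁻¹.
ΔS = 2.03 × 20.79 × ln(203/541) = -41.4 J/K.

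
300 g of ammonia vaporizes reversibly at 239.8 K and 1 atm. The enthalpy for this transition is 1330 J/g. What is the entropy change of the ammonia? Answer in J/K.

Heat absorbed by the substance: Q = mL = 300 × 1330 = 399000 J.
At constant T, ΔS = Q_rev/T = 399000 / 239.8 = 1660 J/K.

ΔS = 1660 J/K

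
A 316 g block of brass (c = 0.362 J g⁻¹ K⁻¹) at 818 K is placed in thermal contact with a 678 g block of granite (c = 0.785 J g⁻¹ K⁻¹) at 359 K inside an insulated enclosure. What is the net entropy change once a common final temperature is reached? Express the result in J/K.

ΔS_total = 37.6 J/K

Energy balance: T_f = (m₁c₁T₁ + m₂c₂T₂)/(m₁c₁ + m₂c₂) = 440.2 K.
ΔS₁ = m₁c₁ ln(T_f/T₁) = 114.392 × ln(440.2/818) = -70.88 J/K.
ΔS₂ = m₂c₂ ln(T_f/T₂) = 532.23 × ln(440.2/359) = 108.5 J/K.
ΔS_total = -70.88 + 108.5 = 37.6 J/K.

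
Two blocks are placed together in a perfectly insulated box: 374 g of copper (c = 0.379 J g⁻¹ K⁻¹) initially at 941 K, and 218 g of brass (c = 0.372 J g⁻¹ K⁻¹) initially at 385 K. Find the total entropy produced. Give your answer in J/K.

ΔS_total = 18.5 J/K

Energy balance: T_f = (m₁c₁T₁ + m₂c₂T₂)/(m₁c₁ + m₂c₂) = 738.66 K.
ΔS₁ = m₁c₁ ln(T_f/T₁) = 141.746 × ln(738.66/941) = -34.32 J/K.
ΔS₂ = m₂c₂ ln(T_f/T₂) = 81.096 × ln(738.66/385) = 52.84 J/K.
ΔS_total = -34.32 + 52.84 = 18.5 J/K.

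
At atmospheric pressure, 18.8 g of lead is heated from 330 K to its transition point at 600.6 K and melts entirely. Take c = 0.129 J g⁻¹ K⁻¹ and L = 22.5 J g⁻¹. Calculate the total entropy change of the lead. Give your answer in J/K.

ΔS = 2.16 J/K

Warming step: ΔS₁ = m c ln(T_tr/T_i) = 18.8 × 0.129 × ln(600.6/330) = 1.452 J/K.
Phase change: ΔS₂ = +mL/T_tr = 18.8 × 22.5 / 600.6 = 0.7043 J/K.
ΔS_total = (1.452) + (0.7043) = 2.16 J/K.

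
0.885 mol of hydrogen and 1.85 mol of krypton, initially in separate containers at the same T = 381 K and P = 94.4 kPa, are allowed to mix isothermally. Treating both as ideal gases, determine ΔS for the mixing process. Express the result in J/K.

Mole fractions: x_A = 0.885/2.74 = 0.324, x_B = 0.676.
ΔS_mix = −R(n_A ln x_A + n_B ln x_B) = −8.314 × (0.885 ln 0.324 + 1.85 ln 0.676) = 14.3 J/K.

ΔS_mix = 14.3 J/K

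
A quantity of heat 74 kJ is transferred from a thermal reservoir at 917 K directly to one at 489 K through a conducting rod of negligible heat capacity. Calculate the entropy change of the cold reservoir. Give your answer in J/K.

ΔS_cold = 151 J/K

The cold reservoir gains heat Q, so ΔS_cold = +Q/T_C = 74000/489 = 151 J/K.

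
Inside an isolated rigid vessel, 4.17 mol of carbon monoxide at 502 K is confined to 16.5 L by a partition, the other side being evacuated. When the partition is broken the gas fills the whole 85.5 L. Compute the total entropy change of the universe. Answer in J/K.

ΔS_universe = 57 J/K

For an ideal gas in free expansion Q = 0 and W = 0, so T is unchanged.
Entropy is a state function; using a reversible isothermal path, ΔS_gas = nR ln(V₂/V₁) = 4.17 × 8.314 × ln(85.5/16.5) = 57 J/K.
The insulated surroundings exchange no heat, so ΔS_surr = 0 and ΔS_universe = ΔS_gas.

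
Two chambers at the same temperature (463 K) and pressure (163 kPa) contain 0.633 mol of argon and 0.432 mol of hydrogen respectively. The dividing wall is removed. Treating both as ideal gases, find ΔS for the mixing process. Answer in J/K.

ΔS_mix = 5.98 J/K

Mole fractions: x_A = 0.633/1.06 = 0.594, x_B = 0.406.
ΔS_mix = −R(n_A ln x_A + n_B ln x_B) = −8.314 × (0.633 ln 0.594 + 0.432 ln 0.406) = 5.98 J/K.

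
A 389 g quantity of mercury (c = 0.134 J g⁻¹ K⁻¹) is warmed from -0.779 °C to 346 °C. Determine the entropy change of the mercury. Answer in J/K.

In kelvin: T₁ = 272.371 K, T₂ = 619.15 K. ΔS = ∫dQ_rev/T = m c ln(T₂/T₁) = 389 × 0.134 × ln(619.15/272.371) = 42.8 J/K.

ΔS = 42.8 J/K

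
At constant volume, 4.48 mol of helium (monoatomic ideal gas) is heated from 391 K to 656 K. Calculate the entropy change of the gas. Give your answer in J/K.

ΔS = 28.9 J/K

At constant volume, ΔS = nC_V ln(T₂/T₁) with C_V = 3R/2 = 12.47 J mol⁻¹ K⁻¹.
ΔS = 4.48 × 12.47 × ln(656/391) = 28.9 J/K.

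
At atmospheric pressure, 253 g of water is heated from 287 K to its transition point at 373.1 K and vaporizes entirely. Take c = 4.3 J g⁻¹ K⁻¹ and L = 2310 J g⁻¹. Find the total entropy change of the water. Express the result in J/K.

Warming step: ΔS₁ = m c ln(T_tr/T_i) = 253 × 4.3 × ln(373.1/287) = 285.4 J/K.
Phase change: ΔS₂ = +mL/T_tr = 253 × 2310 / 373.1 = 1566 J/K.
ΔS_total = (285.4) + (1566) = 1850 J/K.

ΔS = 1850 J/K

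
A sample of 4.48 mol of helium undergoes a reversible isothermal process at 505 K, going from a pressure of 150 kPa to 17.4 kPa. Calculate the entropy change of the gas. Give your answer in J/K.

For an isothermal ideal gas ΔS_gas = nR ln(P₁/P₂) = 4.48 × 8.314 × ln(150/17.4) = 80.2 J/K.

ΔS_gas = 80.2 J/K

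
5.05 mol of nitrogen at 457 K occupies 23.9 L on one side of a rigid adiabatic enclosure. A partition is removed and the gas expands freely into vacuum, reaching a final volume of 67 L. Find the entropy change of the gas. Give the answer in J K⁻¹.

For an ideal gas in free expansion Q = 0 and W = 0, so T is unchanged.
Entropy is a state function; using a reversible isothermal path, ΔS_gas = nR ln(V₂/V₁) = 5.05 × 8.314 × ln(67/23.9) = 43.3 J/K.

ΔS_gas = 43.3 J/K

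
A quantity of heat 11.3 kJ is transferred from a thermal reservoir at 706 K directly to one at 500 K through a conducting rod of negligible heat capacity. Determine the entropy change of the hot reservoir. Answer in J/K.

The hot reservoir loses heat Q, so ΔS_hot = −Q/T_H = −11300/706 = -16 J/K.

ΔS_hot = -16 J/K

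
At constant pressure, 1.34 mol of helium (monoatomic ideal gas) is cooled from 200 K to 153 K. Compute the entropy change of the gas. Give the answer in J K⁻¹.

ΔS = -7.46 J/K

At constant pressure, ΔS = nC_p ln(T₂/T₁) with C_p = 5R/2 = 20.79 J mol⁻¹ K⁻¹.
ΔS = 1.34 × 20.79 × ln(153/200) = -7.46 J/K.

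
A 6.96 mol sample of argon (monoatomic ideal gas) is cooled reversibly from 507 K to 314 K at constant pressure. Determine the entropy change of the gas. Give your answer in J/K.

At constant pressure, ΔS = nC_p ln(T₂/T₁) with C_p = 5R/2 = 20.79 J mol⁻¹ K⁻¹.
ΔS = 6.96 × 20.79 × ln(314/507) = -69.3 J/K.

ΔS = -69.3 J/K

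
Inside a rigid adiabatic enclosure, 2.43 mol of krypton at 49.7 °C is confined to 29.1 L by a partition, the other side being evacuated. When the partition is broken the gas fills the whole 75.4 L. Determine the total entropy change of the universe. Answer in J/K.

ΔS_universe = 19.2 J/K

For an ideal gas in free expansion Q = 0 and W = 0, so T is unchanged.
Entropy is a state function; using a reversible isothermal path, ΔS_gas = nR ln(V₂/V₁) = 2.43 × 8.314 × ln(75.4/29.1) = 19.2 J/K.
The insulated surroundings exchange no heat, so ΔS_surr = 0 and ΔS_universe = ΔS_gas.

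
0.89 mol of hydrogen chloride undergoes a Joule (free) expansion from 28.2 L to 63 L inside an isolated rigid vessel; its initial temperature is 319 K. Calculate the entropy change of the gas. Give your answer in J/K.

ΔS_gas = 5.95 J/K

For an ideal gas in free expansion Q = 0 and W = 0, so T is unchanged.
Entropy is a state function; using a reversible isothermal path, ΔS_gas = nR ln(V₂/V₁) = 0.89 × 8.314 × ln(63/28.2) = 5.95 J/K.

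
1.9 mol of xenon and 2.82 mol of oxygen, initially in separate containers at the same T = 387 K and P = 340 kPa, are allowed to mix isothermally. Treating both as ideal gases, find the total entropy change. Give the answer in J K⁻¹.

Mole fractions: x_A = 1.9/4.72 = 0.403, x_B = 0.597.
ΔS_mix = −R(n_A ln x_A + n_B ln x_B) = −8.314 × (1.9 ln 0.403 + 2.82 ln 0.597) = 26.5 J/K.

ΔS_mix = 26.5 J/K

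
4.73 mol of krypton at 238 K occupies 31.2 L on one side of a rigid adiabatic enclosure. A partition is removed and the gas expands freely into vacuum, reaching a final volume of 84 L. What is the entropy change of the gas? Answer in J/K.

ΔS_gas = 38.9 J/K

For an ideal gas in free expansion Q = 0 and W = 0, so T is unchanged.
Entropy is a state function; using a reversible isothermal path, ΔS_gas = nR ln(V₂/V₁) = 4.73 × 8.314 × ln(84/31.2) = 38.9 J/K.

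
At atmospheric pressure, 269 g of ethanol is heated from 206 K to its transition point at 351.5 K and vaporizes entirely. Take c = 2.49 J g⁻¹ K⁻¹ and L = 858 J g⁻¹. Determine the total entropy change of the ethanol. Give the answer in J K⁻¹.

Warming step: ΔS₁ = m c ln(T_tr/T_i) = 269 × 2.49 × ln(351.5/206) = 357.9 J/K.
Phase change: ΔS₂ = +mL/T_tr = 269 × 858 / 351.5 = 656.6 J/K.
ΔS_total = (357.9) + (656.6) = 1010 J/K.

ΔS = 1010 J/K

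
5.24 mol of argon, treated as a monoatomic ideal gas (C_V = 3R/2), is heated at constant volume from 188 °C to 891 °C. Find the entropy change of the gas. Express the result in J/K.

ΔS = 60.5 J/K

In kelvin: T₁ = 461.15 K, T₂ = 1164.15 K. At constant volume, ΔS = nC_V ln(T₂/T₁) with C_V = 3R/2 = 12.47 J mol⁻¹ K⁻¹.
ΔS = 5.24 × 12.47 × ln(1164.15/461.15) = 60.5 J/K.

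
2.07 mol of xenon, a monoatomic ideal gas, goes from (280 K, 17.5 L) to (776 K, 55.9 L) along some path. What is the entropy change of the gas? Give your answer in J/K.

ΔS = 46.3 J/K

Entropy is a state function: ΔS = nC_V ln(T₂/T₁) + nR ln(V₂/V₁), with C_V = 3R/2 = 12.47 J mol⁻¹ K⁻¹ for a monoatomic ideal gas.
ΔS = 2.07 × [12.47 × ln(776/280) + 8.314 × ln(55.9/17.5)] = 46.3 J/K.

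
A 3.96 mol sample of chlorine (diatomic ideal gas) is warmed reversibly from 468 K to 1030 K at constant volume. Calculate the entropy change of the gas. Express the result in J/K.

At constant volume, ΔS = nC_V ln(T₂/T₁) with C_V = 5R/2 = 20.79 J mol⁻¹ K⁻¹.
ΔS = 3.96 × 20.79 × ln(1030/468) = 64.9 J/K.

ΔS = 64.9 J/K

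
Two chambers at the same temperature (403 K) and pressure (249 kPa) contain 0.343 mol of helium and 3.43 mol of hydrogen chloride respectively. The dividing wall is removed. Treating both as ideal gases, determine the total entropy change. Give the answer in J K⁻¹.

Mole fractions: x_A = 0.343/3.77 = 0.0909, x_B = 0.909.
ΔS_mix = −R(n_A ln x_A + n_B ln x_B) = −8.314 × (0.343 ln 0.0909 + 3.43 ln 0.909) = 9.56 J/K.

ΔS_mix = 9.56 J/K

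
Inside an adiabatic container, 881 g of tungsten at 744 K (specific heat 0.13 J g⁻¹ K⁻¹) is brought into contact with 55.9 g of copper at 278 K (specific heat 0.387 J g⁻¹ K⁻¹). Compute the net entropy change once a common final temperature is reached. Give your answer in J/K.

Energy balance: T_f = (m₁c₁T₁ + m₂c₂T₂)/(m₁c₁ + m₂c₂) = 669.96 K.
ΔS₁ = m₁c₁ ln(T_f/T₁) = 114.53 × ln(669.96/744) = -12.005 J/K.
ΔS₂ = m₂c₂ ln(T_f/T₂) = 21.6333 × ln(669.96/278) = 19.029 J/K.
ΔS_total = -12.005 + 19.029 = 7.02 J/K.

ΔS_total = 7.02 J/K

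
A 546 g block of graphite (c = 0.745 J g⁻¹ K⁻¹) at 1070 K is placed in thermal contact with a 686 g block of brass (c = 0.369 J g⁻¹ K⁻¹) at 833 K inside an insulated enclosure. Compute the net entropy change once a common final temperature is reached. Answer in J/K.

Energy balance: T_f = (m₁c₁T₁ + m₂c₂T₂)/(m₁c₁ + m₂c₂) = 979.09 K.
ΔS₁ = m₁c₁ ln(T_f/T₁) = 406.77 × ln(979.09/1070) = -36.118 J/K.
ΔS₂ = m₂c₂ ln(T_f/T₂) = 253.134 × ln(979.09/833) = 40.904 J/K.
ΔS_total = -36.118 + 40.904 = 4.79 J/K.

ΔS_total = 4.79 J/K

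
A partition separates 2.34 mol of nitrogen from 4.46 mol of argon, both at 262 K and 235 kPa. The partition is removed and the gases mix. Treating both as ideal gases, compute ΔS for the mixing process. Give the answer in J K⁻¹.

ΔS_mix = 36.4 J/K

Mole fractions: x_A = 2.34/6.8 = 0.344, x_B = 0.656.
ΔS_mix = −R(n_A ln x_A + n_B ln x_B) = −8.314 × (2.34 ln 0.344 + 4.46 ln 0.656) = 36.4 J/K.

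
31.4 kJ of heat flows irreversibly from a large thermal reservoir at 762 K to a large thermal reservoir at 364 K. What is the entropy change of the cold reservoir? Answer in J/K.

ΔS_cold = 86.3 J/K

The cold reservoir gains heat Q, so ΔS_cold = +Q/T_C = 31400/364 = 86.3 J/K.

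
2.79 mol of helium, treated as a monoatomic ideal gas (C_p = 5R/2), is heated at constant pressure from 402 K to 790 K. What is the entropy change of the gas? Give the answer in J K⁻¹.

At constant pressure, ΔS = nC_p ln(T₂/T₁) with C_p = 5R/2 = 20.79 J mol⁻¹ K⁻¹.
ΔS = 2.79 × 20.79 × ln(790/402) = 39.2 J/K.

ΔS = 39.2 J/K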